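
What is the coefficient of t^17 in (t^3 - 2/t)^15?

-823680

General term: C(15,j)·(t^3)^j·(-2/t)^(15-j), with t-exponent 3j − 1(15−j) = 4j − 15.
Set 4j − 15 = 17: j = 8.
C(15,8) = 6435; 1^8 = 1; (-2)^7 = -128.
Coefficient = 6435 · 1 · (-128) = -823680.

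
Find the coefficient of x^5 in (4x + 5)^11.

The general term is C(11,j)·(4x)^j·(5)^(11-j); the x^5 term has j = 5.
C(11,5) = 462.
Coefficient = C(11,5) · 4^5 · 5^6 = 462 · 1024 · 15625 = 7392000000.

7392000000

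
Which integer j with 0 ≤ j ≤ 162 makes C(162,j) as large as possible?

C(162,j) is maximized at j = 162/2 = 81.

81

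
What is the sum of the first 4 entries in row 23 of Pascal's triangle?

1 + 23 + 253 + 1771 = 2048.

2048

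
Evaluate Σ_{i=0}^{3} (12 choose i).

1 + 12 + 66 + 220 = 299.

299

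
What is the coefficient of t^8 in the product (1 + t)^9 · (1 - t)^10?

126

Coefficient of t^8 = Σ_{j} C(9,j)·1^j·C(10,8-j)·(-1)^(8-j) for j from 0 to 8.
= 45 + (-1080) + 7560 + (-21168) + 26460 + (-15120) + 3780 + (-360) + 9 = 126.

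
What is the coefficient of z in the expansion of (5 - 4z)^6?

-75000

The general term is C(6,j)·(5)^j·(-4z)^(6-j); the z^1 term has j = 5.
C(6,5) = 6.
Coefficient = C(6,5) · 5^5 · (-4)^1 = 6 · 3125 · (-4) = -75000.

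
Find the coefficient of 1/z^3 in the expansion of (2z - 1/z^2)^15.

General term: C(15,j)·(2z)^j·(-1/z^2)^(15-j), with z-exponent 1j − 2(15−j) = 3j − 30.
Set 3j − 30 = -3: j = 9.
C(15,9) = 5005; 2^9 = 512; (-1)^6 = 1.
Coefficient = 5005 · 512 · 1 = 2562560.

2562560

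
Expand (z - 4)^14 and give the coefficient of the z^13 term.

The general term is C(14,j)·(z)^j·(-4)^(14-j); the z^13 term has j = 13.
C(14,13) = 14.
Coefficient = C(14,13) · (-4)^1 = 14 · (-4) = -56.

-56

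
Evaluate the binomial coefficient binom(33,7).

4272048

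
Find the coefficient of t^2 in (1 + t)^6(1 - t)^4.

-3

Coefficient of t^2 = Σ_{j} C(6,j)·1^j·C(4,2-j)·(-1)^(2-j) for j from 0 to 2.
= 6 + (-24) + 15 = -3.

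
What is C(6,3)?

20

C(6,3) = (6·5·4) / 3! = 120 / 6 = 20.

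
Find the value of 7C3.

35

C(7,3) = (7·6·5) / 3! = 210 / 6 = 35.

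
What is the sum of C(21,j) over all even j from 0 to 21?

Half of (1+1)^21 + (1−1)^21 gives the even-index sum: 2^20 = 1048576.

1048576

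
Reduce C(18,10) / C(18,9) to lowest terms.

9/10

C(n,k+1)/C(n,k) = (n−k)/(k+1) = (18−9)/(9+1) = 9/10.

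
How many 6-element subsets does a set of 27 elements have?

C(27,6) = (27·26·25·24·23·22) / 6! = 213127200 / 720 = 296010.

296010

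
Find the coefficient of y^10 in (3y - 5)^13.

The general term is C(13,j)·(3y)^j·(-5)^(13-j); the y^10 term has j = 10.
C(13,10) = 286.
Coefficient = C(13,10) · 3^10 · (-5)^3 = 286 · 59049 · (-125) = -2111001750.

-2111001750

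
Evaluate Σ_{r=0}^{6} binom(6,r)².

Σ C(6,r)² is the coefficient of x^6 in (1+x)^6(1+x)^6 = (1+x)^12, i.e. C(12,6) = 924.

924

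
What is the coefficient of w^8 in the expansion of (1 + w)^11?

The general term is C(11,j)·(1)^j·(w)^(11-j); the w^8 term has j = 3.
C(11,3) = 165.
Coefficient = C(11,3) = 165.

165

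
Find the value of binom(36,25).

C(36,25) = C(36,11) by symmetry.
C(36,11) = (36·35·34·33·32·31·30·29·28·27·26) / 11! = 23982224839372800 / 39916800 = 600805296.

600805296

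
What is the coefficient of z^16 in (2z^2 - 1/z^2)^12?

General term: C(12,j)·(2z^2)^j·(-1/z^2)^(12-j), with z-exponent 2j − 2(12−j) = 4j − 24.
Set 4j − 24 = 16: j = 10.
C(12,10) = 66; 2^10 = 1024; (-1)^2 = 1.
Coefficient = 66 · 1024 · 1 = 67584.

67584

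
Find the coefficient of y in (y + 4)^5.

The general term is C(5,j)·(y)^j·(4)^(5-j); the y^1 term has j = 1.
C(5,1) = 5.
Coefficient = C(5,1) · 4^4 = 5 · 256 = 1280.

1280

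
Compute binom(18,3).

816

C(18,3) = (18·17·16) / 3! = 4896 / 6 = 816.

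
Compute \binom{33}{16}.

1166803110

C(33,16) = (33·32·31·30·29·28·27·26·25·24·23·22·21·20·19·18) / 16! = 24412776311194951680000 / 20922789888000 = 1166803110.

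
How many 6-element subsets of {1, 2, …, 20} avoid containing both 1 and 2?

All 6-subsets: C(20,6) = 38760. Those containing both fixed elements: C(18,4) = 3060.
38760 − 3060 = 35700.

35700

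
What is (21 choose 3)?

1330

C(21,3) = (21·20·19) / 3! = 7980 / 6 = 1330.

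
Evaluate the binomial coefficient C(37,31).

2324784

C(37,31) = C(37,6) by symmetry.
C(37,6) = (37·36·35·34·33·32) / 6! = 1673844480 / 720 = 2324784.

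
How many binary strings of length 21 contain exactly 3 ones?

1330

Choose the 3 positions: C(21,3) = 1330.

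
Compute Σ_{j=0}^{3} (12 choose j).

1 + 12 + 66 + 220 = 299.

299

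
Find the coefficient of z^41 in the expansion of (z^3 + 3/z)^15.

45

General term: C(15,j)·(z^3)^j·(3/z)^(15-j), with z-exponent 3j − 1(15−j) = 4j − 15.
Set 4j − 15 = 41: j = 14.
C(15,14) = 15; 1^14 = 1; 3^1 = 3.
Coefficient = 15 · 1 · 3 = 45.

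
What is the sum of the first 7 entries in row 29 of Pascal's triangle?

621616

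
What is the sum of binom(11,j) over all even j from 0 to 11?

Half of (1+1)^11 + (1−1)^11 gives the even-index sum: 2^10 = 1024.

1024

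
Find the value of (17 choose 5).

C(17,5) = (17·16·15·14·13) / 5! = 742560 / 120 = 6188.

6188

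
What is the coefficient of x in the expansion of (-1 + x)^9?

The general term is C(9,j)·(-1)^j·(x)^(9-j); the x^1 term has j = 8.
C(9,8) = 9.
Coefficient = C(9,8) = 9.

9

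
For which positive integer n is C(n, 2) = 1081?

47

n(n−1)/2 = 1081 ⇒ n(n−1) = 2162. Since 47·46 = 2162, n = 47.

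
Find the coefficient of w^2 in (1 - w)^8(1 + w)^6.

Coefficient of w^2 = Σ_{j} C(8,j)·(-1)^j·C(6,2-j)·1^(2-j) for j from 0 to 2.
= 15 + (-48) + 28 = -5.

-5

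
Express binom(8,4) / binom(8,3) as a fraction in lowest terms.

5/4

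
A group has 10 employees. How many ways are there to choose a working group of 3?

This is C(10,3) = 120.

120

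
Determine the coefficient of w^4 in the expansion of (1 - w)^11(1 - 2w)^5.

Coefficient of w^4 = Σ_{j} C(11,j)·(-1)^j·C(5,4-j)·(-2)^(4-j) for j from 0 to 4.
= 80 + 880 + 2200 + 1650 + 330 = 5140.

5140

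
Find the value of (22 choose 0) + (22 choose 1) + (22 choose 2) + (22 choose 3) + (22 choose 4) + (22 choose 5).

35443

1 + 22 + 231 + 1540 + 7315 + 26334 = 35443.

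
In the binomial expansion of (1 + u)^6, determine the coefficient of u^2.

15

The general term is C(6,j)·(1)^j·(u)^(6-j); the u^2 term has j = 4.
C(6,4) = 15.
Coefficient = C(6,4) = 15.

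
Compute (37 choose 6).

2324784

C(37,6) = (37·36·35·34·33·32) / 6! = 1673844480 / 720 = 2324784.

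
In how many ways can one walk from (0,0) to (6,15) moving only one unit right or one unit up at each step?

54264

Each path is a sequence of 21 steps with 6 rights: C(21,6) = 54264.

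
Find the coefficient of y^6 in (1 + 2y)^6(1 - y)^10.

Coefficient of y^6 = Σ_{j} C(6,j)·2^j·C(10,6-j)·(-1)^(6-j) for j from 0 to 6.
= 210 + (-3024) + 12600 + (-19200) + 10800 + (-1920) + 64 = -470.

-470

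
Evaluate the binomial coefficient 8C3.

56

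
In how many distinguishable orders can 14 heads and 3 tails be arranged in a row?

680

Choose positions for the heads: C(17,14) = 680.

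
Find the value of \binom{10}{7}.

120

C(10,7) = C(10,3) by symmetry.
C(10,3) = (10·9·8) / 3! = 720 / 6 = 120.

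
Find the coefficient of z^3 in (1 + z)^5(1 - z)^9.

16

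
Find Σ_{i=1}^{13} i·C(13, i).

53248

Differentiating (1+x)^13 and setting x=1: Σ i·C(13,i) = 13·2^12 = 53248.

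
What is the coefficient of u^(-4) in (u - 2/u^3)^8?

General term: C(8,j)·(u)^j·(-2/u^3)^(8-j), with u-exponent 1j − 3(8−j) = 4j − 24.
Set 4j − 24 = -4: j = 5.
C(8,5) = 56; 1^5 = 1; (-2)^3 = -8.
Coefficient = 56 · 1 · (-8) = -448.

-448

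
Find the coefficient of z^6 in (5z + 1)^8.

437500

The general term is C(8,j)·(5z)^j·(1)^(8-j); the z^6 term has j = 6.
C(8,6) = 28.
Coefficient = C(8,6) · 5^6 = 28 · 15625 = 437500.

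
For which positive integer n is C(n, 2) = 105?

15

n(n−1)/2 = 105 ⇒ n(n−1) = 210. Since 15·14 = 210, n = 15.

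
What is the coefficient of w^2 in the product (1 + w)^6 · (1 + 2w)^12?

423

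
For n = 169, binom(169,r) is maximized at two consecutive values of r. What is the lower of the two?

For odd n = 169, C(169,r) peaks at r = (n−1)/2 and (n+1)/2; the lower is 84.

84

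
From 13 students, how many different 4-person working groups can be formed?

This is C(13,4) = 715.

715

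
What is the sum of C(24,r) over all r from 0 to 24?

Setting x = 1 in (1+x)^24 gives Σ C(24,r) = 2^24 = 16777216.

16777216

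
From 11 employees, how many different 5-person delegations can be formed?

This is C(11,5) = 462.

462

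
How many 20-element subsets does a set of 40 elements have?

137846528820

C(40,20) = (40·39·38·37·36·35·34·33·32·31·30·29·28·27·26·25·24·23·22·21) / 20! = 335367096786357081410764800000 / 2432902008176640000 = 137846528820.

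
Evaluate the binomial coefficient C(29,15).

C(29,15) = C(29,14) by symmetry.
C(29,14) = (29·28·27·26·25·24·23·22·21·20·19·18·17·16) / 14! = 6761440164390912000 / 87178291200 = 77558760.

77558760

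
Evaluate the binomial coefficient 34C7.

C(34,7) = (34·33·32·31·30·29·28) / 7! = 27113264640 / 5040 = 5379616.

5379616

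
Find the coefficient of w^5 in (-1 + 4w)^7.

21504

The general term is C(7,j)·(-1)^j·(4w)^(7-j); the w^5 term has j = 2.
C(7,2) = 21.
Coefficient = C(7,2) · 4^5 = 21 · 1024 = 21504.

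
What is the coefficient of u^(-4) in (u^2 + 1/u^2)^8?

General term: C(8,j)·(u^2)^j·(1/u^2)^(8-j), with u-exponent 2j − 2(8−j) = 4j − 16.
Set 4j − 16 = -4: j = 3.
C(8,3) = 56; 1^3 = 1; 1^5 = 1.
Coefficient = 56 · 1 · 1 = 56.

56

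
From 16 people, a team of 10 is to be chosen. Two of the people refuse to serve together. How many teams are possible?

5005

All 10-subsets: C(16,10) = 8008. Those containing both fixed elements: C(14,8) = 3003.
8008 − 3003 = 5005.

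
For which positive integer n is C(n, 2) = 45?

n(n−1)/2 = 45 ⇒ n(n−1) = 90. Since 10·9 = 90, n = 10.

10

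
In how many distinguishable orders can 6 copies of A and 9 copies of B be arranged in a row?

5005

Choose positions for the A's: C(15,6) = 5005.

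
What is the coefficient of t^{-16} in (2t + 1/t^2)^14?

16016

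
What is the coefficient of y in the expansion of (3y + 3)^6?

The general term is C(6,j)·(3y)^j·(3)^(6-j); the y^1 term has j = 1.
C(6,1) = 6.
Coefficient = C(6,1) · 3^1 · 3^5 = 6 · 3 · 243 = 4374.

4374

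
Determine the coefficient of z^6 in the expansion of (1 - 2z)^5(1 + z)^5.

Coefficient of z^6 = Σ_{j} C(5,j)·(-2)^j·C(5,6-j)·1^(6-j) for j from 1 to 5.
= (-10) + 200 + (-800) + 800 + (-160) = 30.

30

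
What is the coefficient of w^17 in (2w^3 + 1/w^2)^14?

General term: C(14,j)·(2w^3)^j·(1/w^2)^(14-j), with w-exponent 3j − 2(14−j) = 5j − 28.
Set 5j − 28 = 17: j = 9.
C(14,9) = 2002; 2^9 = 512; 1^5 = 1.
Coefficient = 2002 · 512 · 1 = 1025024.

1025024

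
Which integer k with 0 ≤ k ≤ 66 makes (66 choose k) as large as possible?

C(66,k) is maximized at k = 66/2 = 33.

33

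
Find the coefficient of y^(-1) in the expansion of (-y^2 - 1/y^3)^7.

-35

General term: C(7,j)·(-y^2)^j·(-1/y^3)^(7-j), with y-exponent 2j − 3(7−j) = 5j − 21.
Set 5j − 21 = -1: j = 4.
C(7,4) = 35; (-1)^4 = 1; (-1)^3 = -1.
Coefficient = 35 · 1 · (-1) = -35.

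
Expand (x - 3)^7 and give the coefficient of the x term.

The general term is C(7,j)·(x)^j·(-3)^(7-j); the x^1 term has j = 1.
C(7,1) = 7.
Coefficient = C(7,1) · (-3)^6 = 7 · 729 = 5103.

5103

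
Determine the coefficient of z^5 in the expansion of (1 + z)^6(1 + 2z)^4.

1182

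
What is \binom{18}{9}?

48620

C(18,9) = (18·17·16·15·14·13·12·11·10) / 9! = 17643225600 / 362880 = 48620.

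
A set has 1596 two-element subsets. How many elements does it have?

57

n(n−1)/2 = 1596 ⇒ n(n−1) = 3192. Since 57·56 = 3192, n = 57.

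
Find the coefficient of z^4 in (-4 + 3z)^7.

The general term is C(7,j)·(-4)^j·(3z)^(7-j); the z^4 term has j = 3.
C(7,3) = 35.
Coefficient = C(7,3) · (-4)^3 · 3^4 = 35 · (-64) · 81 = -181440.

-181440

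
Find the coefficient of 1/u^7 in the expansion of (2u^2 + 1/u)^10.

20

General term: C(10,j)·(2u^2)^j·(1/u)^(10-j), with u-exponent 2j − 1(10−j) = 3j − 10.
Set 3j − 10 = -7: j = 1.
C(10,1) = 10; 2^1 = 2; 1^9 = 1.
Coefficient = 10 · 2 · 1 = 20.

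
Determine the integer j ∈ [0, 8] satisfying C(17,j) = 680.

3

C(17,j) increases on 0 ≤ j ≤ 8. C(17,2) = 136 and C(17,3) = 680, so j = 3.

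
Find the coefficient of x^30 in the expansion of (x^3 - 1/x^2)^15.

General term: C(15,j)·(x^3)^j·(-1/x^2)^(15-j), with x-exponent 3j − 2(15−j) = 5j − 30.
Set 5j − 30 = 30: j = 12.
C(15,12) = 455; 1^12 = 1; (-1)^3 = -1.
Coefficient = 455 · 1 · (-1) = -455.

-455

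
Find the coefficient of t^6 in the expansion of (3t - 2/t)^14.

945728784

General term: C(14,j)·(3t)^j·(-2/t)^(14-j), with t-exponent 1j − 1(14−j) = 2j − 14.
Set 2j − 14 = 6: j = 10.
C(14,10) = 1001; 3^10 = 59049; (-2)^4 = 16.
Coefficient = 1001 · 59049 · 16 = 945728784.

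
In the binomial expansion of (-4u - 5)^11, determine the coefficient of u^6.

-5913600000

The general term is C(11,j)·(-4u)^j·(-5)^(11-j); the u^6 term has j = 6.
C(11,6) = 462.
Coefficient = C(11,6) · (-4)^6 · (-5)^5 = 462 · 4096 · (-3125) = -5913600000.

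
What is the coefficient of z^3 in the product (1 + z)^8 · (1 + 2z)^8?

1848

Coefficient of z^3 = Σ_{j} C(8,j)·1^j·C(8,3-j)·2^(3-j) for j from 0 to 3.
= 448 + 896 + 448 + 56 = 1848.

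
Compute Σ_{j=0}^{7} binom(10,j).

968

1 + 10 + 45 + 120 + 210 + 252 + 210 + 120 = 968.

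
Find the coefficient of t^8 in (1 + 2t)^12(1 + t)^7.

3281280

Coefficient of t^8 = Σ_{j} C(12,j)·2^j·C(7,8-j)·1^(8-j) for j from 1 to 8.
= 24 + 1848 + 36960 + 277200 + 887040 + 1241856 + 709632 + 126720 = 3281280.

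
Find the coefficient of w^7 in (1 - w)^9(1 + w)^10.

Coefficient of w^7 = Σ_{j} C(9,j)·(-1)^j·C(10,7-j)·1^(7-j) for j from 0 to 7.
= 120 + (-1890) + 9072 + (-17640) + 15120 + (-5670) + 840 + (-36) = -84.

-84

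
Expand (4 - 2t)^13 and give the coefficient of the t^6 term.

The general term is C(13,j)·(4)^j·(-2t)^(13-j); the t^6 term has j = 7.
C(13,7) = 1716.
Coefficient = C(13,7) · 4^7 · (-2)^6 = 1716 · 16384 · 64 = 1799356416.

1799356416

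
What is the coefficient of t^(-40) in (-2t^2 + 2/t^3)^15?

-491520

General term: C(15,j)·(-2t^2)^j·(2/t^3)^(15-j), with t-exponent 2j − 3(15−j) = 5j − 45.
Set 5j − 45 = -40: j = 1.
C(15,1) = 15; (-2)^1 = -2; 2^14 = 16384.
Coefficient = 15 · (-2) · 16384 = -491520.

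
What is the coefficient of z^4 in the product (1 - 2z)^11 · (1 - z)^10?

31230

Coefficient of z^4 = Σ_{j} C(11,j)·(-2)^j·C(10,4-j)·(-1)^(4-j) for j from 0 to 4.
= 210 + 2640 + 9900 + 13200 + 5280 = 31230.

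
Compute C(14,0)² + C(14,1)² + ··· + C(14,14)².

40116600

By Vandermonde's identity, Σ C(14,k)² = C(28,14) = 40116600.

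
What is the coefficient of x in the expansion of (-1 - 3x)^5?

The general term is C(5,j)·(-1)^j·(-3x)^(5-j); the x^1 term has j = 4.
C(5,4) = 5.
Coefficient = C(5,4) · (-3)^1 = 5 · (-3) = -15.

-15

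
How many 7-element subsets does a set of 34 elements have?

C(34,7) = (34·33·32·31·30·29·28) / 7! = 27113264640 / 5040 = 5379616.

5379616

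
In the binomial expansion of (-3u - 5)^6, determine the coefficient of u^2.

84375

The general term is C(6,j)·(-3u)^j·(-5)^(6-j); the u^2 term has j = 2.
C(6,2) = 15.
Coefficient = C(6,2) · (-3)^2 · (-5)^4 = 15 · 9 · 625 = 84375.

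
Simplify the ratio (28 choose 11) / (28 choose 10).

C(n,k+1)/C(n,k) = (n−k)/(k+1) = (28−10)/(10+1) = 18/11.

18/11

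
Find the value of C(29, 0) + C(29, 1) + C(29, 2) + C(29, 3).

4090

1 + 29 + 406 + 3654 = 4090.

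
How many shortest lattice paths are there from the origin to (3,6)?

Each path is a sequence of 9 steps with 3 rights: C(9,3) = 84.

84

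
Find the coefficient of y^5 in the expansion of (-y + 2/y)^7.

14

General term: C(7,j)·(-y)^j·(2/y)^(7-j), with y-exponent 1j − 1(7−j) = 2j − 7.
Set 2j − 7 = 5: j = 6.
C(7,6) = 7; (-1)^6 = 1; 2^1 = 2.
Coefficient = 7 · 1 · 2 = 14.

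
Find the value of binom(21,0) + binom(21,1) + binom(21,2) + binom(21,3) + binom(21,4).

7547

1 + 21 + 210 + 1330 + 5985 = 7547.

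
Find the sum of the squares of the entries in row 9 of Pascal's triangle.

Σ C(9,i)² is the coefficient of x^9 in (1+x)^9(1+x)^9 = (1+x)^18, i.e. C(18,9) = 48620.

48620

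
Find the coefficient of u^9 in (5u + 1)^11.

The general term is C(11,j)·(5u)^j·(1)^(11-j); the u^9 term has j = 9.
C(11,9) = 55.
Coefficient = C(11,9) · 5^9 = 55 · 1953125 = 107421875.

107421875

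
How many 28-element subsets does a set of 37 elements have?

124403620

C(37,28) = C(37,9) by symmetry.
C(37,9) = (37·36·35·34·33·32·31·30·29) / 9! = 45143585625600 / 362880 = 124403620.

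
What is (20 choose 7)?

77520

C(20,7) = (20·19·18·17·16·15·14) / 7! = 390700800 / 5040 = 77520.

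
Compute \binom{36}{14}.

3796297200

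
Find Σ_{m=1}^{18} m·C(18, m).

Differentiating (1+x)^18 and setting x=1: Σ m·C(18,m) = 18·2^17 = 2359296.

2359296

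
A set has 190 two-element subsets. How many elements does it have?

n(n−1)/2 = 190 ⇒ n(n−1) = 380. Since 20·19 = 380, n = 20.

20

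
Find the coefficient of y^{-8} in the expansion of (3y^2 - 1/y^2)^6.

General term: C(6,j)·(3y^2)^j·(-1/y^2)^(6-j), with y-exponent 2j − 2(6−j) = 4j − 12.
Set 4j − 12 = -8: j = 1.
C(6,1) = 6; 3^1 = 3; (-1)^5 = -1.
Coefficient = 6 · 3 · (-1) = -18.

-18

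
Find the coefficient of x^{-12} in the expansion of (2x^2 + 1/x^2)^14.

16016

General term: C(14,j)·(2x^2)^j·(1/x^2)^(14-j), with x-exponent 2j − 2(14−j) = 4j − 28.
Set 4j − 28 = -12: j = 4.
C(14,4) = 1001; 2^4 = 16; 1^10 = 1.
Coefficient = 1001 · 16 · 1 = 16016.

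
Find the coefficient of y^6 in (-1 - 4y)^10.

860160

The general term is C(10,j)·(-1)^j·(-4y)^(10-j); the y^6 term has j = 4.
C(10,4) = 210.
Coefficient = C(10,4) · (-4)^6 = 210 · 4096 = 860160.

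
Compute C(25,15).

3268760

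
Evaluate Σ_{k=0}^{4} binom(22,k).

1 + 22 + 231 + 1540 + 7315 = 9109.

9109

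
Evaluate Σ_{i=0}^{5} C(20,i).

1 + 20 + 190 + 1140 + 4845 + 15504 = 21700.

21700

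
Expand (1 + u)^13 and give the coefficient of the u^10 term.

The general term is C(13,j)·(1)^j·(u)^(13-j); the u^10 term has j = 3.
C(13,3) = 286.
Coefficient = C(13,3) = 286.

286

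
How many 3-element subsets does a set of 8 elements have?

C(8,3) = (8·7·6) / 3! = 336 / 6 = 56.

56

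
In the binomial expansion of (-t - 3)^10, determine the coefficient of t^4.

153090

The general term is C(10,j)·(-t)^j·(-3)^(10-j); the t^4 term has j = 4.
C(10,4) = 210.
Coefficient = C(10,4) · (-3)^6 = 210 · 729 = 153090.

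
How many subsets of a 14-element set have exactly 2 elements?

91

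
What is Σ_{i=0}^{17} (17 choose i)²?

2333606220

Σ C(17,i)² is the coefficient of x^17 in (1+x)^17(1+x)^17 = (1+x)^34, i.e. C(34,17) = 2333606220.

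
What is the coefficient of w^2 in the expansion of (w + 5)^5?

The general term is C(5,j)·(w)^j·(5)^(5-j); the w^2 term has j = 2.
C(5,2) = 10.
Coefficient = C(5,2) · 5^3 = 10 · 125 = 1250.

1250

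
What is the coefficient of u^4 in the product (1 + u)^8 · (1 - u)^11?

Coefficient of u^4 = Σ_{j} C(8,j)·1^j·C(11,4-j)·(-1)^(4-j) for j from 0 to 4.
= 330 + (-1320) + 1540 + (-616) + 70 = 4.

4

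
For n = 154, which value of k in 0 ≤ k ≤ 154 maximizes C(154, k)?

C(154,k) is maximized at k = 154/2 = 77.

77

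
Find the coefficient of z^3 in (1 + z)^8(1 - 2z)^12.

-264

Coefficient of z^3 = Σ_{j} C(8,j)·1^j·C(12,3-j)·(-2)^(3-j) for j from 0 to 3.
= (-1760) + 2112 + (-672) + 56 = -264.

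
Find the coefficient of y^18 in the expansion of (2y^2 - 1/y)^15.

General term: C(15,j)·(2y^2)^j·(-1/y)^(15-j), with y-exponent 2j − 1(15−j) = 3j − 15.
Set 3j − 15 = 18: j = 11.
C(15,11) = 1365; 2^11 = 2048; (-1)^4 = 1.
Coefficient = 1365 · 2048 · 1 = 2795520.

2795520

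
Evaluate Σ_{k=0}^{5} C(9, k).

382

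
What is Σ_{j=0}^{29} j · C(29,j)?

Differentiating (1+x)^29 and setting x=1: Σ j·C(29,j) = 29·2^28 = 7784628224.

7784628224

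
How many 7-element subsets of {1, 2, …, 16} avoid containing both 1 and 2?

9438

All 7-subsets: C(16,7) = 11440. Those containing both fixed elements: C(14,5) = 2002.
11440 − 2002 = 9438.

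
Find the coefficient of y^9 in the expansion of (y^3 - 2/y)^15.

-2562560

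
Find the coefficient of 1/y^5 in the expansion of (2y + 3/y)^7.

10206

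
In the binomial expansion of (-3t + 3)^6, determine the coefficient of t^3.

The general term is C(6,j)·(-3t)^j·(3)^(6-j); the t^3 term has j = 3.
C(6,3) = 20.
Coefficient = C(6,3) · (-3)^3 · 3^3 = 20 · (-27) · 27 = -14580.

-14580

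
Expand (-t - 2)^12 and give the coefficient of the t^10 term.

264

The general term is C(12,j)·(-t)^j·(-2)^(12-j); the t^10 term has j = 10.
C(12,10) = 66.
Coefficient = C(12,10) · (-2)^2 = 66 · 4 = 264.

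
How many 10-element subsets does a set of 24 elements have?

C(24,10) = (24·23·22·21·20·19·18·17·16·15) / 10! = 7117005772800 / 3628800 = 1961256.

1961256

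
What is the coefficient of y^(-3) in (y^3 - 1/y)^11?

-55

General term: C(11,j)·(y^3)^j·(-1/y)^(11-j), with y-exponent 3j − 1(11−j) = 4j − 11.
Set 4j − 11 = -3: j = 2.
C(11,2) = 55; 1^2 = 1; (-1)^9 = -1.
Coefficient = 55 · 1 · (-1) = -55.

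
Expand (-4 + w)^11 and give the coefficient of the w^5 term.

1892352

The general term is C(11,j)·(-4)^j·(w)^(11-j); the w^5 term has j = 6.
C(11,6) = 462.
Coefficient = C(11,6) · (-4)^6 = 462 · 4096 = 1892352.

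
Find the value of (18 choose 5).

8568

C(18,5) = (18·17·16·15·14) / 5! = 1028160 / 120 = 8568.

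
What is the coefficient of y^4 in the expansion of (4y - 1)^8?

The general term is C(8,j)·(4y)^j·(-1)^(8-j); the y^4 term has j = 4.
C(8,4) = 70.
Coefficient = C(8,4) · 4^4 = 70 · 256 = 17920.

17920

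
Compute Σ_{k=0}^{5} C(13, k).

2380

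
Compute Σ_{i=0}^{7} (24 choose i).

1 + 24 + 276 + 2024 + 10626 + 42504 + 134596 + 346104 = 536155.

536155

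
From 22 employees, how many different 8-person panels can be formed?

319770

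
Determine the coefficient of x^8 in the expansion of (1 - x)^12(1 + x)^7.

Coefficient of x^8 = Σ_{j} C(12,j)·(-1)^j·C(7,8-j)·1^(8-j) for j from 1 to 8.
= (-12) + 462 + (-4620) + 17325 + (-27720) + 19404 + (-5544) + 495 = -210.

-210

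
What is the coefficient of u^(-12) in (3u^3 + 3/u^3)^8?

General term: C(8,j)·(3u^3)^j·(3/u^3)^(8-j), with u-exponent 3j − 3(8−j) = 6j − 24.
Set 6j − 24 = -12: j = 2.
C(8,2) = 28; 3^2 = 9; 3^6 = 729.
Coefficient = 28 · 9 · 729 = 183708.

183708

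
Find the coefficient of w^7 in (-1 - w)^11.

The general term is C(11,j)·(-1)^j·(-w)^(11-j); the w^7 term has j = 4.
C(11,4) = 330.
Coefficient = C(11,4) · (-1)^7 = 330 · (-1) = -330.

-330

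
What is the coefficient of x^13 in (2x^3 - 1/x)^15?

823680

General term: C(15,j)·(2x^3)^j·(-1/x)^(15-j), with x-exponent 3j − 1(15−j) = 4j − 15.
Set 4j − 15 = 13: j = 7.
C(15,7) = 6435; 2^7 = 128; (-1)^8 = 1.
Coefficient = 6435 · 128 · 1 = 823680.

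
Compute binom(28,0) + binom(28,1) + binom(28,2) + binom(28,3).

3683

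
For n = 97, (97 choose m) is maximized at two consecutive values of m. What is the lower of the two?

For odd n = 97, C(97,m) peaks at m = (n−1)/2 and (n+1)/2; the lower is 48.

48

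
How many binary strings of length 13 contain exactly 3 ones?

Choose the 3 positions: C(13,3) = 286.

286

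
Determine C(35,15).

3247943160

C(35,15) = (35·34·33·32·31·30·29·28·27·26·25·24·23·22·21) / 15! = 4247252019052922880000 / 1307674368000 = 3247943160.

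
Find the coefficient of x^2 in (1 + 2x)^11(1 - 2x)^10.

-40

Coefficient of x^2 = Σ_{j} C(11,j)·2^j·C(10,2-j)·(-2)^(2-j) for j from 0 to 2.
= 180 + (-440) + 220 = -40.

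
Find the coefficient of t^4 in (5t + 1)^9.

The general term is C(9,j)·(5t)^j·(1)^(9-j); the t^4 term has j = 4.
C(9,4) = 126.
Coefficient = C(9,4) · 5^4 = 126 · 625 = 78750.

78750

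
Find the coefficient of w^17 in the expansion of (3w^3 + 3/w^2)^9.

General term: C(9,j)·(3w^3)^j·(3/w^2)^(9-j), with w-exponent 3j − 2(9−j) = 5j − 18.
Set 5j − 18 = 17: j = 7.
C(9,7) = 36; 3^7 = 2187; 3^2 = 9.
Coefficient = 36 · 2187 · 9 = 708588.

708588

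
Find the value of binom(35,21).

C(35,21) = C(35,14) by symmetry.
C(35,14) = (35·34·33·32·31·30·29·28·27·26·25·24·23·22) / 14! = 202250096145377280000 / 87178291200 = 2319959400.

2319959400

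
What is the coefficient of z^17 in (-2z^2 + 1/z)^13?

292864

General term: C(13,j)·(-2z^2)^j·(1/z)^(13-j), with z-exponent 2j − 1(13−j) = 3j − 13.
Set 3j − 13 = 17: j = 10.
C(13,10) = 286; (-2)^10 = 1024; 1^3 = 1.
Coefficient = 286 · 1024 · 1 = 292864.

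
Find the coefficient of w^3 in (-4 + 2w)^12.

-461373440

The general term is C(12,j)·(-4)^j·(2w)^(12-j); the w^3 term has j = 9.
C(12,9) = 220.
Coefficient = C(12,9) · (-4)^9 · 2^3 = 220 · (-262144) · 8 = -461373440.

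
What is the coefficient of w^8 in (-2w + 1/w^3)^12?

General term: C(12,j)·(-2w)^j·(1/w^3)^(12-j), with w-exponent 1j − 3(12−j) = 4j − 36.
Set 4j − 36 = 8: j = 11.
C(12,11) = 12; (-2)^11 = -2048; 1^1 = 1.
Coefficient = 12 · (-2048) · 1 = -24576.

-24576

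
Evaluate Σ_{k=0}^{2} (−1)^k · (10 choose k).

36

The partial alternating sum Σ_{k=0}^{2} (−1)^k C(10,k) = (−1)^2 C(9,2) = 36.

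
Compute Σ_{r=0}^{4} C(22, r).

1 + 22 + 231 + 1540 + 7315 = 9109.

9109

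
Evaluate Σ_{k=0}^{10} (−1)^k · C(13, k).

66

The partial alternating sum Σ_{k=0}^{10} (−1)^k C(13,k) = (−1)^10 C(12,10) = 66.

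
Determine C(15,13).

C(15,13) = C(15,2) by symmetry.
C(15,2) = (15·14) / 2! = 210 / 2 = 105.

105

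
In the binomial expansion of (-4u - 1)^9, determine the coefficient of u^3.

-5376

The general term is C(9,j)·(-4u)^j·(-1)^(9-j); the u^3 term has j = 3.
C(9,3) = 84.
Coefficient = C(9,3) · (-4)^3 = 84 · (-64) = -5376.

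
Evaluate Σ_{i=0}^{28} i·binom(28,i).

3758096384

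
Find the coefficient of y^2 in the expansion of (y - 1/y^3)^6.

General term: C(6,j)·(y)^j·(-1/y^3)^(6-j), with y-exponent 1j − 3(6−j) = 4j − 18.
Set 4j − 18 = 2: j = 5.
C(6,5) = 6; 1^5 = 1; (-1)^1 = -1.
Coefficient = 6 · 1 · (-1) = -6.

-6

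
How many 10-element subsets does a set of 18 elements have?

C(18,10) = C(18,8) by symmetry.
C(18,8) = (18·17·16·15·14·13·12·11) / 8! = 1764322560 / 40320 = 43758.

43758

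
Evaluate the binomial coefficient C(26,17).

3124550

C(26,17) = C(26,9) by symmetry.
C(26,9) = (26·25·24·23·22·21·20·19·18) / 9! = 1133836704000 / 362880 = 3124550.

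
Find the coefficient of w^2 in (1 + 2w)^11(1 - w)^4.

138

Coefficient of w^2 = Σ_{j} C(11,j)·2^j·C(4,2-j)·(-1)^(2-j) for j from 0 to 2.
= 6 + (-88) + 220 = 138.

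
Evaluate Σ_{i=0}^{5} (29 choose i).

146596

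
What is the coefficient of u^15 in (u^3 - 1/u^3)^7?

General term: C(7,j)·(u^3)^j·(-1/u^3)^(7-j), with u-exponent 3j − 3(7−j) = 6j − 21.
Set 6j − 21 = 15: j = 6.
C(7,6) = 7; 1^6 = 1; (-1)^1 = -1.
Coefficient = 7 · 1 · (-1) = -7.

-7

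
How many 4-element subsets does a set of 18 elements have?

C(18,4) = (18·17·16·15) / 4! = 73440 / 24 = 3060.

3060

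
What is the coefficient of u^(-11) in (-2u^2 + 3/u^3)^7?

General term: C(7,j)·(-2u^2)^j·(3/u^3)^(7-j), with u-exponent 2j − 3(7−j) = 5j − 21.
Set 5j − 21 = -11: j = 2.
C(7,2) = 21; (-2)^2 = 4; 3^5 = 243.
Coefficient = 21 · 4 · 243 = 20412.

20412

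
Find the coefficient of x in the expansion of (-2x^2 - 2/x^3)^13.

-10543104

General term: C(13,j)·(-2x^2)^j·(-2/x^3)^(13-j), with x-exponent 2j − 3(13−j) = 5j − 39.
Set 5j − 39 = 1: j = 8.
C(13,8) = 1287; (-2)^8 = 256; (-2)^5 = -32.
Coefficient = 1287 · 256 · (-32) = -10543104.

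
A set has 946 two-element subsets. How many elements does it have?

n(n−1)/2 = 946 ⇒ n(n−1) = 1892. Since 44·43 = 1892, n = 44.

44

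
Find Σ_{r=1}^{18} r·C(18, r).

Since r·C(18,r) = 18·C(17,r−1), the sum is 18·2^17 = 18·131072 = 2359296.

2359296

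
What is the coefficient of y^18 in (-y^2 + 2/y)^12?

General term: C(12,j)·(-y^2)^j·(2/y)^(12-j), with y-exponent 2j − 1(12−j) = 3j − 12.
Set 3j − 12 = 18: j = 10.
C(12,10) = 66; (-1)^10 = 1; 2^2 = 4.
Coefficient = 66 · 1 · 4 = 264.

264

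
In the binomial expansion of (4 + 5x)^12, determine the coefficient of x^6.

59136000000

The general term is C(12,j)·(4)^j·(5x)^(12-j); the x^6 term has j = 6.
C(12,6) = 924.
Coefficient = C(12,6) · 4^6 · 5^6 = 924 · 4096 · 15625 = 59136000000.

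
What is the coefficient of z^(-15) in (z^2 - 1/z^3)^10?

-120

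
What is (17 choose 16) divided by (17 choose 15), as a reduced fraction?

C(n,k+1)/C(n,k) = (n−k)/(k+1) = (17−15)/(15+1) = 2/16 = 1/8.

1/8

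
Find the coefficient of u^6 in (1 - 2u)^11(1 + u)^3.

Coefficient of u^6 = Σ_{j} C(11,j)·(-2)^j·C(3,6-j)·1^(6-j) for j from 3 to 6.
= (-1320) + 15840 + (-44352) + 29568 = -264.

-264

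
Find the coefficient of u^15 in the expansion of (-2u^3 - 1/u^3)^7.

-448

General term: C(7,j)·(-2u^3)^j·(-1/u^3)^(7-j), with u-exponent 3j − 3(7−j) = 6j − 21.
Set 6j − 21 = 15: j = 6.
C(7,6) = 7; (-2)^6 = 64; (-1)^1 = -1.
Coefficient = 7 · 64 · (-1) = -448.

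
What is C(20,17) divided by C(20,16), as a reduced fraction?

C(n,k+1)/C(n,k) = (n−k)/(k+1) = (20−16)/(16+1) = 4/17.

4/17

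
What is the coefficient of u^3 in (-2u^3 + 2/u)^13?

General term: C(13,j)·(-2u^3)^j·(2/u)^(13-j), with u-exponent 3j − 1(13−j) = 4j − 13.
Set 4j − 13 = 3: j = 4.
C(13,4) = 715; (-2)^4 = 16; 2^9 = 512.
Coefficient = 715 · 16 · 512 = 5857280.

5857280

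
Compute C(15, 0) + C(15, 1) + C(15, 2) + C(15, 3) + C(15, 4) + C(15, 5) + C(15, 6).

9949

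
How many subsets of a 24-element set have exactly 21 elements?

Choose the 21 positions: C(24,21) = 2024.

2024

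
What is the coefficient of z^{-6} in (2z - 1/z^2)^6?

60

General term: C(6,j)·(2z)^j·(-1/z^2)^(6-j), with z-exponent 1j − 2(6−j) = 3j − 12.
Set 3j − 12 = -6: j = 2.
C(6,2) = 15; 2^2 = 4; (-1)^4 = 1.
Coefficient = 15 · 4 · 1 = 60.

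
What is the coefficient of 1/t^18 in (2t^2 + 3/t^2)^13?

General term: C(13,j)·(2t^2)^j·(3/t^2)^(13-j), with t-exponent 2j − 2(13−j) = 4j − 26.
Set 4j − 26 = -18: j = 2.
C(13,2) = 78; 2^2 = 4; 3^11 = 177147.
Coefficient = 78 · 4 · 177147 = 55269864.

55269864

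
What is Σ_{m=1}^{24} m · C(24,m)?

201326592

Since m·C(24,m) = 24·C(23,m−1), the sum is 24·2^23 = 24·8388608 = 201326592.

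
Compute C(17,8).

C(17,8) = (17·16·15·14·13·12·11·10) / 8! = 980179200 / 40320 = 24310.

24310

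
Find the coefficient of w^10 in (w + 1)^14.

1001

The general term is C(14,j)·(w)^j·(1)^(14-j); the w^10 term has j = 10.
C(14,10) = 1001.
Coefficient = C(14,10) = 1001.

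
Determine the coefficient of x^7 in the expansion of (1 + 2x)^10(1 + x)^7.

Coefficient of x^7 = Σ_{j} C(10,j)·2^j·C(7,7-j)·1^(7-j) for j from 0 to 7.
= 1 + 140 + 3780 + 33600 + 117600 + 169344 + 94080 + 15360 = 433905.

433905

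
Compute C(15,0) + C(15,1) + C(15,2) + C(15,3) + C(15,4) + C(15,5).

4944

1 + 15 + 105 + 455 + 1365 + 3003 = 4944.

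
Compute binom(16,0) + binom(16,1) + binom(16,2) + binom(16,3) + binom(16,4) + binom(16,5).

1 + 16 + 120 + 560 + 1820 + 4368 = 6885.

6885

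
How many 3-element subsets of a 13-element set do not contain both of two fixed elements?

275

All 3-subsets: C(13,3) = 286. Those containing both fixed elements: C(11,1) = 11.
286 − 11 = 275.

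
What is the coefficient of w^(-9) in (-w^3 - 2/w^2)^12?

General term: C(12,j)·(-w^3)^j·(-2/w^2)^(12-j), with w-exponent 3j − 2(12−j) = 5j − 24.
Set 5j − 24 = -9: j = 3.
C(12,3) = 220; (-1)^3 = -1; (-2)^9 = -512.
Coefficient = 220 · (-1) · (-512) = 112640.

112640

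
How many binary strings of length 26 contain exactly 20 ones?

Choose the 20 positions: C(26,20) = 230230.

230230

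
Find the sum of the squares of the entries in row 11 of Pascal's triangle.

705432

By Vandermonde's identity, Σ C(11,i)² = C(22,11) = 705432.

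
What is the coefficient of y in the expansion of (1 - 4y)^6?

The general term is C(6,j)·(1)^j·(-4y)^(6-j); the y^1 term has j = 5.
C(6,5) = 6.
Coefficient = C(6,5) · (-4)^1 = 6 · (-4) = -24.

-24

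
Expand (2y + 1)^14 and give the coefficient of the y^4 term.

The general term is C(14,j)·(2y)^j·(1)^(14-j); the y^4 term has j = 4.
C(14,4) = 1001.
Coefficient = C(14,4) · 2^4 = 1001 · 16 = 16016.

16016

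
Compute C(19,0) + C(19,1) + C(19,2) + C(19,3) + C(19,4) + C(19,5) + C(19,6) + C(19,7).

94184

1 + 19 + 171 + 969 + 3876 + 11628 + 27132 + 50388 = 94184.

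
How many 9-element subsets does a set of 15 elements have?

5005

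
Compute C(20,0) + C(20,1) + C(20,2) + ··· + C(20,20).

1048576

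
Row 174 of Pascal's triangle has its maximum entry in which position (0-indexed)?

87

C(174,i) is maximized at i = 174/2 = 87.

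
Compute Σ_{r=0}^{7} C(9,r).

502

1 + 9 + 36 + 84 + 126 + 126 + 84 + 36 = 502.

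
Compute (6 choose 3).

C(6,3) = (6·5·4) / 3! = 120 / 6 = 20.

20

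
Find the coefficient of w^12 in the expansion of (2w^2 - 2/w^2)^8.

General term: C(8,j)·(2w^2)^j·(-2/w^2)^(8-j), with w-exponent 2j − 2(8−j) = 4j − 16.
Set 4j − 16 = 12: j = 7.
C(8,7) = 8; 2^7 = 128; (-2)^1 = -2.
Coefficient = 8 · 128 · (-2) = -2048.

-2048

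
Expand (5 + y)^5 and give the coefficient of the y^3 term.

250

The general term is C(5,j)·(5)^j·(y)^(5-j); the y^3 term has j = 2.
C(5,2) = 10.
Coefficient = C(5,2) · 5^2 = 10 · 25 = 250.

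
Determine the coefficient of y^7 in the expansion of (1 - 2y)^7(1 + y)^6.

-30

Coefficient of y^7 = Σ_{j} C(7,j)·(-2)^j·C(6,7-j)·1^(7-j) for j from 1 to 7.
= (-14) + 504 + (-4200) + 11200 + (-10080) + 2688 + (-128) = -30.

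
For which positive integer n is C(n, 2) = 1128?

n(n−1)/2 = 1128 ⇒ n(n−1) = 2256. Since 48·47 = 2256, n = 48.

48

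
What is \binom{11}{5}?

462

C(11,5) = (11·10·9·8·7) / 5! = 55440 / 120 = 462.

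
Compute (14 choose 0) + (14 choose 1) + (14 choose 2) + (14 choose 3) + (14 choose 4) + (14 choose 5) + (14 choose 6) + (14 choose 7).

9908

1 + 14 + 91 + 364 + 1001 + 2002 + 3003 + 3432 = 9908.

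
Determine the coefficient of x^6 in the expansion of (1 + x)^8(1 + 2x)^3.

Coefficient of x^6 = Σ_{j} C(8,j)·1^j·C(3,6-j)·2^(6-j) for j from 3 to 6.
= 448 + 840 + 336 + 28 = 1652.

1652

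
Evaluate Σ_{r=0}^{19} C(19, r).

524288

Setting x = 1 in (1+x)^19 gives Σ C(19,r) = 2^19 = 524288.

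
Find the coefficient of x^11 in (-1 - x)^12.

The general term is C(12,j)·(-1)^j·(-x)^(12-j); the x^11 term has j = 1.
C(12,1) = 12.
Coefficient = C(12,1) · (-1)^1 · (-1)^11 = 12 · (-1) · (-1) = 12.

12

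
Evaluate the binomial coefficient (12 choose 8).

C(12,8) = C(12,4) by symmetry.
C(12,4) = (12·11·10·9) / 4! = 11880 / 24 = 495.

495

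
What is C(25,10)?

3268760

C(25,10) = (25·24·23·22·21·20·19·18·17·16) / 10! = 11861676288000 / 3628800 = 3268760.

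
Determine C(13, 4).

715

C(13,4) = (13·12·11·10) / 4! = 17160 / 24 = 715.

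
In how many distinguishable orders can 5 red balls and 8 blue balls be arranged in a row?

1287

Choose positions for the red balls: C(13,5) = 1287.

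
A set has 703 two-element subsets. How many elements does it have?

n(n−1)/2 = 703 ⇒ n(n−1) = 1406. Since 38·37 = 1406, n = 38.

38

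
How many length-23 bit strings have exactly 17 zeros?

Choose the 17 positions: C(23,17) = 100947.

100947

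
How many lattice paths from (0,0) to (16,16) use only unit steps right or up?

601080390

Each path is a sequence of 32 steps with 16 rights: C(32,16) = 601080390.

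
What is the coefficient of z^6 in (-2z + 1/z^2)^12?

General term: C(12,j)·(-2z)^j·(1/z^2)^(12-j), with z-exponent 1j − 2(12−j) = 3j − 24.
Set 3j − 24 = 6: j = 10.
C(12,10) = 66; (-2)^10 = 1024; 1^2 = 1.
Coefficient = 66 · 1024 · 1 = 67584.

67584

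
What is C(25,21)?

C(25,21) = C(25,4) by symmetry.
C(25,4) = (25·24·23·22) / 4! = 303600 / 24 = 12650.

12650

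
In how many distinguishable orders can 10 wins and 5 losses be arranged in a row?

3003

Choose positions for the wins: C(15,10) = 3003.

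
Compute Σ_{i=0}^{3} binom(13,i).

378

1 + 13 + 78 + 286 = 378.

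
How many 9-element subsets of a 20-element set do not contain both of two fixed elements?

All 9-subsets: C(20,9) = 167960. Those containing both fixed elements: C(18,7) = 31824.
167960 − 31824 = 136136.

136136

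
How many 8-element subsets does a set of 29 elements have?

4292145

C(29,8) = (29·28·27·26·25·24·23·22) / 8! = 173059286400 / 40320 = 4292145.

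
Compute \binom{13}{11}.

78

C(13,11) = C(13,2) by symmetry.
C(13,2) = (13·12) / 2! = 156 / 2 = 78.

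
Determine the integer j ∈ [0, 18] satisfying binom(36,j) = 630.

2

C(36,j) increases on 0 ≤ j ≤ 18. C(36,1) = 36 and C(36,2) = 630, so j = 2.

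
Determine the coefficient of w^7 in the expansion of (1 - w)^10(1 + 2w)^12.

8088

Coefficient of w^7 = Σ_{j} C(10,j)·(-1)^j·C(12,7-j)·2^(7-j) for j from 0 to 7.
= 101376 + (-591360) + 1140480 + (-950400) + 369600 + (-66528) + 5040 + (-120) = 8088.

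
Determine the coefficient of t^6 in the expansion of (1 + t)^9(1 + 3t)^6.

122313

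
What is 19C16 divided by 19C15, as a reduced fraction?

1/4

C(n,k+1)/C(n,k) = (n−k)/(k+1) = (19−15)/(15+1) = 4/16 = 1/4.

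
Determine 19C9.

92378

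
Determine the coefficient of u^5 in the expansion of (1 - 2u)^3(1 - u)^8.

Coefficient of u^5 = Σ_{j} C(3,j)·(-2)^j·C(8,5-j)·(-1)^(5-j) for j from 0 to 3.
= (-56) + (-420) + (-672) + (-224) = -1372.

-1372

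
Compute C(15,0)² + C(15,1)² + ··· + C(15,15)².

Σ C(15,r)² is the coefficient of x^15 in (1+x)^15(1+x)^15 = (1+x)^30, i.e. C(30,15) = 155117520.

155117520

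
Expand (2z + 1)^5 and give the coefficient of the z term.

10

The general term is C(5,j)·(2z)^j·(1)^(5-j); the z^1 term has j = 1.
C(5,1) = 5.
Coefficient = C(5,1) · 2^1 = 5 · 2 = 10.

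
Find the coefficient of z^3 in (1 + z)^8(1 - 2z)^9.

Coefficient of z^3 = Σ_{j} C(8,j)·1^j·C(9,3-j)·(-2)^(3-j) for j from 0 to 3.
= (-672) + 1152 + (-504) + 56 = 32.

32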